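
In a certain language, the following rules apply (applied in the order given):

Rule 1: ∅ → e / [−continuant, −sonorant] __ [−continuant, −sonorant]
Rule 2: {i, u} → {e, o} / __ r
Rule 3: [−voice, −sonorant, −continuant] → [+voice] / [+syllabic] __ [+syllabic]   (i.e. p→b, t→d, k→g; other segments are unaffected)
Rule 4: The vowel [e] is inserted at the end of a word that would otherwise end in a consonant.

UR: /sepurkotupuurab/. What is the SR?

Rule 1 (stop-cluster e-epenthesis): no segment meets the environment; /sepurkotupuurab/ is unchanged.
Rule 2 (pre-rhotic lowering): /u/ is a high vowel immediately before /r/, so it lowers to [o]. /u/ is a high vowel immediately before /r/, so it lowers to [o]. /sepurkotupuurab/ → seporkotupuorab.
Rule 3 (intervocalic voicing): /p/ is a voiceless stop between vowels /e/ and /o/, so it voices to [b]. /t/ is a voiceless stop between vowels /o/ and /u/, so it voices to [d]. /p/ is a voiceless stop between vowels /u/ and /u/, so it voices to [b]. /seporkotupuorab/ → seborkodubuorab.
Rule 4 (final e-epenthesis): the form ends in the consonant /b/, so [e] is inserted word-finally. /seborkodubuorab/ → seborkodubuorabe.

seborkodubuorabe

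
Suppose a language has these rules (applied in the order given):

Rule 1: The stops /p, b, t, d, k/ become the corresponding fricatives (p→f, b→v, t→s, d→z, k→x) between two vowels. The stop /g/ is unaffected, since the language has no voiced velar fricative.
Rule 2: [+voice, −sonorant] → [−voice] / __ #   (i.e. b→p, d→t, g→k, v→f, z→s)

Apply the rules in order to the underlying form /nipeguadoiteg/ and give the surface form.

nifeguazoisek

Rule 1 (intervocalic spirantization): /p/ is a stop between vowels /i/ and /e/, so it spirantizes to the fricative [f]. /d/ is a stop between vowels /a/ and /o/, so it spirantizes to the fricative [z]. /t/ is a stop between vowels /i/ and /e/, so it spirantizes to the fricative [s]. /nipeguadoiteg/ → nifeguazoiseg.
Rule 2 (final devoicing): /g/ is a voiced obstruent in word-final position, so it devoices to [k]. /nifeguazoiseg/ → nifeguazoisek.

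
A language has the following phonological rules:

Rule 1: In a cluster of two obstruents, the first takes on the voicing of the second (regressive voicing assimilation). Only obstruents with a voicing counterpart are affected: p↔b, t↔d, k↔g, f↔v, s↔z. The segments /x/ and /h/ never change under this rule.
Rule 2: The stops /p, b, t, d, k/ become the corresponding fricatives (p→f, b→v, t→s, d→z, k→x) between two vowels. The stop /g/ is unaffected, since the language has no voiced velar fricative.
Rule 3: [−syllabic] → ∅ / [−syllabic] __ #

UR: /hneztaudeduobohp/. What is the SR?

hnestauzezuovoh

Rule 1 (regressive voicing assimilation): /z/ precedes the voiceless obstruent /t/, so it devoices to [s] by assimilation. /hneztaudeduobohp/ → hnestaudeduobohp.
Rule 2 (intervocalic spirantization): /d/ is a stop between vowels /u/ and /e/, so it spirantizes to the fricative [z]. /d/ is a stop between vowels /e/ and /u/, so it spirantizes to the fricative [z]. /b/ is a stop between vowels /o/ and /o/, so it spirantizes to the fricative [v]. /hnestaudeduobohp/ → hnestauzezuovohp.
Rule 3 (final cluster simplification): /p/ is the second consonant of a word-final cluster /hp/, so it deletes. /hnestauzezuovohp/ → hnestauzezuovoh.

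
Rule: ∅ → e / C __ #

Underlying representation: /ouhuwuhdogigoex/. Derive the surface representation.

the form ends in the consonant /x/, so [e] is inserted word-finally.
Surface form: [ouhuwuhdogigoexe].

ouhuwuhdogigoexe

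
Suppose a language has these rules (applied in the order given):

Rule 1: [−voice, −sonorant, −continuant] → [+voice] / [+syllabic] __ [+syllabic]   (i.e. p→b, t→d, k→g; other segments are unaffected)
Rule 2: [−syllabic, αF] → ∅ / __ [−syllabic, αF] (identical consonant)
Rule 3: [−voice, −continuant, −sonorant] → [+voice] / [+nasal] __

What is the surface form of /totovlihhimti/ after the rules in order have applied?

todovlihimdi

Rule 1 (intervocalic voicing): /t/ is a voiceless stop between vowels /o/ and /o/, so it voices to [d]. /totovlihhimti/ → todovlihhimti.
Rule 2 (degemination): /hh/ is a geminate; the first /h/ deletes. /todovlihhimti/ → todovlihimti.
Rule 3 (post-nasal voicing): /t/ is a voiceless stop immediately after the nasal /m/, so it voices to [d]. /todovlihimti/ → todovlihimdi.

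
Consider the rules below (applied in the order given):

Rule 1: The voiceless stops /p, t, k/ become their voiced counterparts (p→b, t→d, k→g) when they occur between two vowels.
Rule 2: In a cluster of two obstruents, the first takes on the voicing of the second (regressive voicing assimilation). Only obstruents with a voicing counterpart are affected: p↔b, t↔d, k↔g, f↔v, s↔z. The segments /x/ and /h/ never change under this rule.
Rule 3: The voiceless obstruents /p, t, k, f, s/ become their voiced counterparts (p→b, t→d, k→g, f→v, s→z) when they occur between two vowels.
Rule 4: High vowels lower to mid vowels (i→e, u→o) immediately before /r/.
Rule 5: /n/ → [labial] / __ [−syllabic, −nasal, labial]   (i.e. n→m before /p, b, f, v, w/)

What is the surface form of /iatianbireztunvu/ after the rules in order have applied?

Rule 1 (intervocalic voicing): /t/ is a voiceless stop between vowels /a/ and /i/, so it voices to [d]. /iatianbireztunvu/ → iadianbireztunvu.
Rule 2 (regressive voicing assimilation): /z/ precedes the voiceless obstruent /t/, so it devoices to [s] by assimilation. /iadianbireztunvu/ → iadianbirestunvu.
Rule 3 (intervocalic voicing): no segment meets the environment; /iadianbirestunvu/ is unchanged.
Rule 4 (pre-rhotic lowering): /i/ is a high vowel immediately before /r/, so it lowers to [e]. /iadianbirestunvu/ → iadianberestunvu.
Rule 5 (nasal place assimilation): /n/ precedes the labial consonant /b/, so it assimilates in place to [m]. /n/ precedes the labial consonant /v/, so it assimilates in place to [m]. /iadianberestunvu/ → iadiamberestumvu.

iadiamberestumvu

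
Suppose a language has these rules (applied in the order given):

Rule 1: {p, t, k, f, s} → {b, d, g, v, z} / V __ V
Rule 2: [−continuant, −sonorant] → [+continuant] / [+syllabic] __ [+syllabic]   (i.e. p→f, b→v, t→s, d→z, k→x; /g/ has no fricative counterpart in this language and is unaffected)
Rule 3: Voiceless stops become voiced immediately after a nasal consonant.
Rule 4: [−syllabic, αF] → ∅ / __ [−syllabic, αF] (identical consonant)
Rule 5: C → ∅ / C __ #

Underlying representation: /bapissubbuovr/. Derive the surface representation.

bavisubuov

Rule 1 (intervocalic voicing): /p/ is a voiceless obstruent between vowels /a/ and /i/, so it voices to [b]. /bapissubbuovr/ → babissubbuovr.
Rule 2 (intervocalic spirantization): /b/ is a stop between vowels /a/ and /i/, so it spirantizes to the fricative [v]. /babissubbuovr/ → bavissubbuovr.
Rule 3 (post-nasal voicing): no segment meets the environment; /bavissubbuovr/ is unchanged.
Rule 4 (degemination): /ss/ is a geminate; the first /s/ deletes. /bb/ is a geminate; the first /b/ deletes. /bavissubbuovr/ → bavisubuovr.
Rule 5 (final cluster simplification): /r/ is the second consonant of a word-final cluster /vr/, so it deletes. /bavisubuovr/ → bavisubuov.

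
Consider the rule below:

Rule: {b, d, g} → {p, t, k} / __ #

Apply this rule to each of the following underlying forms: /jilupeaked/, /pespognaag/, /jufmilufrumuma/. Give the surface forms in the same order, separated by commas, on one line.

jilupeaket, pespognaak, jufmilufrumuma

/jilupeaked/: /d/ is a voiced stop in word-final position, so it devoices to [t]. → [jilupeaket].
/pespognaag/: /g/ is a voiced stop in word-final position, so it devoices to [k]. → [pespognaak].
/jufmilufrumuma/: the rule's environment is not met; surfaces unchanged as [jufmilufrumuma].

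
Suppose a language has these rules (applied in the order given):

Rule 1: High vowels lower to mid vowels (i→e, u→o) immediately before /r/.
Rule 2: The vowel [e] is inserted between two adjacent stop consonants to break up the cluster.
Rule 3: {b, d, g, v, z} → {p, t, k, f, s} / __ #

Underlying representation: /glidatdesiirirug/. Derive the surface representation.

Rule 1 (pre-rhotic lowering): /i/ is a high vowel immediately before /r/, so it lowers to [e]. /i/ is a high vowel immediately before /r/, so it lowers to [e]. /glidatdesiirirug/ → glidatdesiererug.
Rule 2 (stop-cluster e-epenthesis): /t/ and /d/ form a stop–stop cluster, so [e] is inserted between them. /glidatdesiererug/ → glidatedesiererug.
Rule 3 (final devoicing): /g/ is a voiced obstruent in word-final position, so it devoices to [k]. /glidatedesiererug/ → glidatedesiereruk.

glidatedesiereruk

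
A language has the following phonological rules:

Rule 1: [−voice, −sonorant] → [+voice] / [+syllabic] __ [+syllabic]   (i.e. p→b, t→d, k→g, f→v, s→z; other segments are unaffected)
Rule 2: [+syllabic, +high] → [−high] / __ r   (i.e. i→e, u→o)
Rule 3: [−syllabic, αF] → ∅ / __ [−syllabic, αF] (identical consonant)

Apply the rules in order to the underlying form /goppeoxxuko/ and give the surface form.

Rule 1 (intervocalic voicing): /k/ is a voiceless obstruent between vowels /u/ and /o/, so it voices to [g]. /goppeoxxuko/ → goppeoxxugo.
Rule 2 (pre-rhotic lowering): no segment meets the environment; /goppeoxxugo/ is unchanged.
Rule 3 (degemination): /pp/ is a geminate; the first /p/ deletes. /xx/ is a geminate; the first /x/ deletes. /goppeoxxugo/ → gopeoxugo.

gopeoxugo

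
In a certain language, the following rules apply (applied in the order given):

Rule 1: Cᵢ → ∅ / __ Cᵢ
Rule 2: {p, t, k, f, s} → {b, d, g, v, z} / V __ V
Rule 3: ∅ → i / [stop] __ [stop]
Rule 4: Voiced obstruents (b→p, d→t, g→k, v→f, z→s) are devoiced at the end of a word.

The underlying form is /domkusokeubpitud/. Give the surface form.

Rule 1 (degemination): no segment meets the environment; /domkusokeubpitud/ is unchanged.
Rule 2 (intervocalic voicing): /s/ is a voiceless obstruent between vowels /u/ and /o/, so it voices to [z]. /k/ is a voiceless obstruent between vowels /o/ and /e/, so it voices to [g]. /t/ is a voiceless obstruent between vowels /i/ and /u/, so it voices to [d]. /domkusokeubpitud/ → domkuzogeubpidud.
Rule 3 (stop-cluster i-epenthesis): /b/ and /p/ form a stop–stop cluster, so [i] is inserted between them. /domkuzogeubpidud/ → domkuzogeubipidud.
Rule 4 (final devoicing): /d/ is a voiced obstruent in word-final position, so it devoices to [t]. /domkuzogeubipidud/ → domkuzogeubipidut.

domkuzogeubipidut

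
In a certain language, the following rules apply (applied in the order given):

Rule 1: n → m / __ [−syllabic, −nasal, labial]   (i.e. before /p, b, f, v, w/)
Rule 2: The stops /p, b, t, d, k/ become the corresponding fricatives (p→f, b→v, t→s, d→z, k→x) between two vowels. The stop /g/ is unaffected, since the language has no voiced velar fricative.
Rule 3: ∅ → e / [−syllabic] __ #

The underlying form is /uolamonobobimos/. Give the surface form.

Rule 1 (nasal place assimilation): no segment meets the environment; /uolamonobobimos/ is unchanged.
Rule 2 (intervocalic spirantization): /b/ is a stop between vowels /o/ and /o/, so it spirantizes to the fricative [v]. /b/ is a stop between vowels /o/ and /i/, so it spirantizes to the fricative [v]. /uolamonobobimos/ → uolamonovovimos.
Rule 3 (final e-epenthesis): the form ends in the consonant /s/, so [e] is inserted word-finally. /uolamonovovimos/ → uolamonovovimose.

uolamonovovimose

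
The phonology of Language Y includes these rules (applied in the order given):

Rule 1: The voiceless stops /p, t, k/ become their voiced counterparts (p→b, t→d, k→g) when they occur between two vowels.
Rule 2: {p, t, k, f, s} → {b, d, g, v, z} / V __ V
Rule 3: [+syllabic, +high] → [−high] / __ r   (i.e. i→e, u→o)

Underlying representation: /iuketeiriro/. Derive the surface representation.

Rule 1 (intervocalic voicing): /k/ is a voiceless stop between vowels /u/ and /e/, so it voices to [g]. /t/ is a voiceless stop between vowels /e/ and /e/, so it voices to [d]. /iuketeiriro/ → iugedeiriro.
Rule 2 (intervocalic voicing): no segment meets the environment; /iugedeiriro/ is unchanged.
Rule 3 (pre-rhotic lowering): /i/ is a high vowel immediately before /r/, so it lowers to [e]. /i/ is a high vowel immediately before /r/, so it lowers to [e]. /iugedeiriro/ → iugedeerero.

iugedeerero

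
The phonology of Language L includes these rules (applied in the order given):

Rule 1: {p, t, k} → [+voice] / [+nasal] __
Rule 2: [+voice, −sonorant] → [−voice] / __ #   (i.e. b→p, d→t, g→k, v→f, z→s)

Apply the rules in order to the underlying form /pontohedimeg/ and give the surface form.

Rule 1 (post-nasal voicing): /t/ is a voiceless stop immediately after the nasal /n/, so it voices to [d]. /pontohedimeg/ → pondohedimeg.
Rule 2 (final devoicing): /g/ is a voiced obstruent in word-final position, so it devoices to [k]. /pondohedimeg/ → pondohedimek.

pondohedimek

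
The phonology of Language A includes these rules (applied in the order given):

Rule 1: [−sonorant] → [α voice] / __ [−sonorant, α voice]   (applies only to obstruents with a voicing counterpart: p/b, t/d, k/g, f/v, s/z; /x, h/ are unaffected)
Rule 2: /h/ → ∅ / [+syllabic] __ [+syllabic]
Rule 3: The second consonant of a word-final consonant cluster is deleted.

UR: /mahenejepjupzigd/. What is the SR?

Rule 1 (regressive voicing assimilation): /p/ precedes the voiced obstruent /z/, so it voices to [b] by assimilation. /mahenejepjupzigd/ → mahenejepjubzigd.
Rule 2 (intervocalic h-deletion): /h/ occurs between vowels /a/ and /e/, so it deletes. /mahenejepjubzigd/ → maenejepjubzigd.
Rule 3 (final cluster simplification): /d/ is the second consonant of a word-final cluster /gd/, so it deletes. /maenejepjubzigd/ → maenejepjubzig.

maenejepjubzig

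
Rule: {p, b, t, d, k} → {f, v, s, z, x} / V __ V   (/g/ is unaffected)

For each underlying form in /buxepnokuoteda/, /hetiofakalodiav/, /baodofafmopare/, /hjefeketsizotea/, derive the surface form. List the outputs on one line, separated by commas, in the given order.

buxepnoxuoseza, hesiofaxaloziav, baozofafmofare, hjefexetsizosea

/buxepnokuoteda/: /k/ is a stop between vowels /o/ and /u/, so it spirantizes to the fricative [x]. /t/ is a stop between vowels /o/ and /e/, so it spirantizes to the fricative [s]. /d/ is a stop between vowels /e/ and /a/, so it spirantizes to the fricative [z]. → [buxepnoxuoseza].
/hetiofakalodiav/: /t/ is a stop between vowels /e/ and /i/, so it spirantizes to the fricative [s]. /k/ is a stop between vowels /a/ and /a/, so it spirantizes to the fricative [x]. /d/ is a stop between vowels /o/ and /i/, so it spirantizes to the fricative [z]. → [hesiofaxaloziav].
/baodofafmopare/: /d/ is a stop between vowels /o/ and /o/, so it spirantizes to the fricative [z]. /p/ is a stop between vowels /o/ and /a/, so it spirantizes to the fricative [f]. → [baozofafmofare].
/hjefeketsizotea/: /k/ is a stop between vowels /e/ and /e/, so it spirantizes to the fricative [x]. /t/ is a stop between vowels /o/ and /e/, so it spirantizes to the fricative [s]. → [hjefexetsizosea].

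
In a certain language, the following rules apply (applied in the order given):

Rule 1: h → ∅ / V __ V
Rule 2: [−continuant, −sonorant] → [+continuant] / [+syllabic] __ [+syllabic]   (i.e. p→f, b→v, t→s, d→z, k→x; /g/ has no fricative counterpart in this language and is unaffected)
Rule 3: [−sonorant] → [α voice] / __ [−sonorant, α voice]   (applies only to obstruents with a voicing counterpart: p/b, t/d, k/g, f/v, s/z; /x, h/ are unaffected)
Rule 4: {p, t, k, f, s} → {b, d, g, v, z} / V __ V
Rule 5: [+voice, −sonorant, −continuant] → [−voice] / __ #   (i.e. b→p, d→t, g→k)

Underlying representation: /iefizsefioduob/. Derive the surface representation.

Rule 1 (intervocalic h-deletion): no segment meets the environment; /iefizsefioduob/ is unchanged.
Rule 2 (intervocalic spirantization): /d/ is a stop between vowels /o/ and /u/, so it spirantizes to the fricative [z]. /iefizsefioduob/ → iefizsefiozuob.
Rule 3 (regressive voicing assimilation): /z/ precedes the voiceless obstruent /s/, so it devoices to [s] by assimilation. /iefizsefiozuob/ → iefissefiozuob.
Rule 4 (intervocalic voicing): /f/ is a voiceless obstruent between vowels /e/ and /i/, so it voices to [v]. /f/ is a voiceless obstruent between vowels /e/ and /i/, so it voices to [v]. /iefissefiozuob/ → ievisseviozuob.
Rule 5 (final devoicing): /b/ is a voiced stop in word-final position, so it devoices to [p]. /ievisseviozuob/ → ievisseviozuop.

ievisseviozuop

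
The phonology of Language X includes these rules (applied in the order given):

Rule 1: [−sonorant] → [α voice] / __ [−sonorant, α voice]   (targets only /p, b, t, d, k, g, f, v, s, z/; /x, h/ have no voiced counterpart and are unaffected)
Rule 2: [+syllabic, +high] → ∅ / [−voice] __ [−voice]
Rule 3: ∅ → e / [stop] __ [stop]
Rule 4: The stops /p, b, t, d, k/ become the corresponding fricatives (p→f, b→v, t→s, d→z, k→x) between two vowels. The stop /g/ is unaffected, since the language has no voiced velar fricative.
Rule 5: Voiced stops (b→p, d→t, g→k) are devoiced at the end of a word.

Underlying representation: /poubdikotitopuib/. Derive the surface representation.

Rule 1 (regressive voicing assimilation): no segment meets the environment; /poubdikotitopuib/ is unchanged.
Rule 2 (high vowel syncope): /i/ is a high vowel flanked by voiceless consonants /t/ and /t/, so it deletes. /poubdikotitopuib/ → poubdikottopuib.
Rule 3 (stop-cluster e-epenthesis): /b/ and /d/ form a stop–stop cluster, so [e] is inserted between them. /t/ and /t/ form a stop–stop cluster, so [e] is inserted between them. /poubdikottopuib/ → poubedikotetopuib.
Rule 4 (intervocalic spirantization): /b/ is a stop between vowels /u/ and /e/, so it spirantizes to the fricative [v]. /d/ is a stop between vowels /e/ and /i/, so it spirantizes to the fricative [z]. /k/ is a stop between vowels /i/ and /o/, so it spirantizes to the fricative [x]. /t/ is a stop between vowels /o/ and /e/, so it spirantizes to the fricative [s]. /t/ is a stop between vowels /e/ and /o/, so it spirantizes to the fricative [s]. /p/ is a stop between vowels /o/ and /u/, so it spirantizes to the fricative [f]. /poubedikotetopuib/ → pouvezixosesofuib.
Rule 5 (final devoicing): /b/ is a voiced stop in word-final position, so it devoices to [p]. /pouvezixosesofuib/ → pouvezixosesofuip.

pouvezixosesofuip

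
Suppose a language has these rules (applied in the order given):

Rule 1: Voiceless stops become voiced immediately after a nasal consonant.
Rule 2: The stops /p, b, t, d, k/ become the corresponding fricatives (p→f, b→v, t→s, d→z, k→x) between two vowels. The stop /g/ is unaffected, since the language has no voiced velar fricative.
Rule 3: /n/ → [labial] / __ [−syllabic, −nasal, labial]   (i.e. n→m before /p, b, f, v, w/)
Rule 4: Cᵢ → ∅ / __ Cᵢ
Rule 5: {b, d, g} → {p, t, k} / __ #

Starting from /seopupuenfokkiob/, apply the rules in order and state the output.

Rule 1 (post-nasal voicing): no segment meets the environment; /seopupuenfokkiob/ is unchanged.
Rule 2 (intervocalic spirantization): /p/ is a stop between vowels /o/ and /u/, so it spirantizes to the fricative [f]. /p/ is a stop between vowels /u/ and /u/, so it spirantizes to the fricative [f]. /seopupuenfokkiob/ → seofufuenfokkiob.
Rule 3 (nasal place assimilation): /n/ precedes the labial consonant /f/, so it assimilates in place to [m]. /seofufuenfokkiob/ → seofufuemfokkiob.
Rule 4 (degemination): /kk/ is a geminate; the first /k/ deletes. /seofufuemfokkiob/ → seofufuemfokiob.
Rule 5 (final devoicing): /b/ is a voiced stop in word-final position, so it devoices to [p]. /seofufuemfokiob/ → seofufuemfokiop.

seofufuemfokiop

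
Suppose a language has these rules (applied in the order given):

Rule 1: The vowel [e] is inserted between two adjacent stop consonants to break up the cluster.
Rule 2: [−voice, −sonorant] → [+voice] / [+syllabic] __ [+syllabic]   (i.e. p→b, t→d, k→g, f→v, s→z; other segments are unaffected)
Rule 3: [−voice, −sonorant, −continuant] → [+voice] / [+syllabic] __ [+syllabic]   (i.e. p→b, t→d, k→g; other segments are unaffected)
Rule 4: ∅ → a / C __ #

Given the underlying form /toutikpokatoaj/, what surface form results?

Rule 1 (stop-cluster e-epenthesis): /k/ and /p/ form a stop–stop cluster, so [e] is inserted between them. /toutikpokatoaj/ → toutikepokatoaj.
Rule 2 (intervocalic voicing): /t/ is a voiceless obstruent between vowels /u/ and /i/, so it voices to [d]. /k/ is a voiceless obstruent between vowels /i/ and /e/, so it voices to [g]. /p/ is a voiceless obstruent between vowels /e/ and /o/, so it voices to [b]. /k/ is a voiceless obstruent between vowels /o/ and /a/, so it voices to [g]. /t/ is a voiceless obstruent between vowels /a/ and /o/, so it voices to [d]. /toutikepokatoaj/ → toudigebogadoaj.
Rule 3 (intervocalic voicing): no segment meets the environment; /toudigebogadoaj/ is unchanged.
Rule 4 (final a-epenthesis): the form ends in the consonant /j/, so [a] is inserted word-finally. /toudigebogadoaj/ → toudigebogadoaja.

toudigebogadoaja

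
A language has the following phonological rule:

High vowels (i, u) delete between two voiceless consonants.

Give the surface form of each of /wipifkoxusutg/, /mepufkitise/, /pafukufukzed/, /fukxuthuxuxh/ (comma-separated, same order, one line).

/wipifkoxusutg/: /i/ is a high vowel flanked by voiceless consonants /p/ and /f/, so it deletes. /u/ is a high vowel flanked by voiceless consonants /x/ and /s/, so it deletes. /u/ is a high vowel flanked by voiceless consonants /s/ and /t/, so it deletes. → [wipfkoxstg].
/mepufkitise/: /u/ is a high vowel flanked by voiceless consonants /p/ and /f/, so it deletes. /i/ is a high vowel flanked by voiceless consonants /k/ and /t/, so it deletes. /i/ is a high vowel flanked by voiceless consonants /t/ and /s/, so it deletes. → [mepfktse].
/pafukufukzed/: /u/ is a high vowel flanked by voiceless consonants /f/ and /k/, so it deletes. /u/ is a high vowel flanked by voiceless consonants /k/ and /f/, so it deletes. /u/ is a high vowel flanked by voiceless consonants /f/ and /k/, so it deletes. → [pafkfkzed].
/fukxuthuxuxh/: /u/ is a high vowel flanked by voiceless consonants /f/ and /k/, so it deletes. /u/ is a high vowel flanked by voiceless consonants /x/ and /t/, so it deletes. /u/ is a high vowel flanked by voiceless consonants /h/ and /x/, so it deletes. /u/ is a high vowel flanked by voiceless consonants /x/ and /x/, so it deletes. → [fkxthxxh].

wipfkoxstg, mepfktse, pafkfkzed, fkxthxxh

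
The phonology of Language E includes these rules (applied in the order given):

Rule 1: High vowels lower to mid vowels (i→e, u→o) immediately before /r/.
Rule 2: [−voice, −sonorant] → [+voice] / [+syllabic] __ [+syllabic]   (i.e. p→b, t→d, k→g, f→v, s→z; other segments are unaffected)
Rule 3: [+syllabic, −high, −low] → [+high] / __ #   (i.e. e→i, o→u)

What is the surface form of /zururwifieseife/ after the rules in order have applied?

zororwiviezeivi

Rule 1 (pre-rhotic lowering): /u/ is a high vowel immediately before /r/, so it lowers to [o]. /u/ is a high vowel immediately before /r/, so it lowers to [o]. /zururwifieseife/ → zororwifieseife.
Rule 2 (intervocalic voicing): /f/ is a voiceless obstruent between vowels /i/ and /i/, so it voices to [v]. /s/ is a voiceless obstruent between vowels /e/ and /e/, so it voices to [z]. /f/ is a voiceless obstruent between vowels /i/ and /e/, so it voices to [v]. /zororwifieseife/ → zororwiviezeive.
Rule 3 (final vowel raising): /e/ is a mid vowel in word-final position, so it raises to [i]. /zororwiviezeive/ → zororwiviezeivi.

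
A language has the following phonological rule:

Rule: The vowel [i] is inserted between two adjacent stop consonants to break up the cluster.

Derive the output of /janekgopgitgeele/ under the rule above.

/k/ and /g/ form a stop–stop cluster, so [i] is inserted between them.
/p/ and /g/ form a stop–stop cluster, so [i] is inserted between them.
/t/ and /g/ form a stop–stop cluster, so [i] is inserted between them.
Surface form: [janekigopigitigeele].

janekigopigitigeele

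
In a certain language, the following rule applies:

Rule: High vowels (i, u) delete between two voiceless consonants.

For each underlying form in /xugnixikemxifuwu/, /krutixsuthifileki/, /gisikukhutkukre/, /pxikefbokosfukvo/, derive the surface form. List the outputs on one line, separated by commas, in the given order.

xugnixkemxfuwu, krutxsthfileki, giskkhtkkre, pxkefbokosfkvo

/xugnixikemxifuwu/: /i/ is a high vowel flanked by voiceless consonants /x/ and /k/, so it deletes. /i/ is a high vowel flanked by voiceless consonants /x/ and /f/, so it deletes. → [xugnixkemxfuwu].
/krutixsuthifileki/: /i/ is a high vowel flanked by voiceless consonants /t/ and /x/, so it deletes. /u/ is a high vowel flanked by voiceless consonants /s/ and /t/, so it deletes. /i/ is a high vowel flanked by voiceless consonants /h/ and /f/, so it deletes. → [krutxsthfileki].
/gisikukhutkukre/: /i/ is a high vowel flanked by voiceless consonants /s/ and /k/, so it deletes. /u/ is a high vowel flanked by voiceless consonants /k/ and /k/, so it deletes. /u/ is a high vowel flanked by voiceless consonants /h/ and /t/, so it deletes. /u/ is a high vowel flanked by voiceless consonants /k/ and /k/, so it deletes. → [giskkhtkkre].
/pxikefbokosfukvo/: /i/ is a high vowel flanked by voiceless consonants /x/ and /k/, so it deletes. /u/ is a high vowel flanked by voiceless consonants /f/ and /k/, so it deletes. → [pxkefbokosfkvo].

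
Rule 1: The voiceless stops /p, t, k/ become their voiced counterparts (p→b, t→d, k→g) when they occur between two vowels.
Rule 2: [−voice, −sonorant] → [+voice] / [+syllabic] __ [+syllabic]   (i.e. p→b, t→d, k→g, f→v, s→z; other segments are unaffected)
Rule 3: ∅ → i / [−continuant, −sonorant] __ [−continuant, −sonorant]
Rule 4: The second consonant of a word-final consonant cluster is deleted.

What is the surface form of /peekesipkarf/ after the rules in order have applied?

Rule 1 (intervocalic voicing): /k/ is a voiceless stop between vowels /e/ and /e/, so it voices to [g]. /peekesipkarf/ → peegesipkarf.
Rule 2 (intervocalic voicing): /s/ is a voiceless obstruent between vowels /e/ and /i/, so it voices to [z]. /peegesipkarf/ → peegezipkarf.
Rule 3 (stop-cluster i-epenthesis): /p/ and /k/ form a stop–stop cluster, so [i] is inserted between them. /peegezipkarf/ → peegezipikarf.
Rule 4 (final cluster simplification): /f/ is the second consonant of a word-final cluster /rf/, so it deletes. /peegezipikarf/ → peegezipikar.

peegezipikar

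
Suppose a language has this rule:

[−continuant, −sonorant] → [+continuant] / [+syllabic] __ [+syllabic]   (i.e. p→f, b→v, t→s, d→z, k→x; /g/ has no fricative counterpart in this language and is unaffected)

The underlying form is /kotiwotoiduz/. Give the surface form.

kosiwosoizuz

/t/ is a stop between vowels /o/ and /i/, so it spirantizes to the fricative [s].
/t/ is a stop between vowels /o/ and /o/, so it spirantizes to the fricative [s].
/d/ is a stop between vowels /i/ and /u/, so it spirantizes to the fricative [z].
The other instance of /k/ does not occur in the required environment and remains unchanged.
Surface form: [kosiwosoizuz].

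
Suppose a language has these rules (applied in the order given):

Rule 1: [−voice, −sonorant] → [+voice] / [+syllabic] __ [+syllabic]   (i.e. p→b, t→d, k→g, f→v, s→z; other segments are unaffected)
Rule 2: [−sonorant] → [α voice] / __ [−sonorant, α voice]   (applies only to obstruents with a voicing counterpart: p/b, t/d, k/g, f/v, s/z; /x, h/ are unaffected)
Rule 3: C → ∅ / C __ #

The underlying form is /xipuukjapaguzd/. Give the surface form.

xibuukjabaguz

Rule 1 (intervocalic voicing): /p/ is a voiceless obstruent between vowels /i/ and /u/, so it voices to [b]. /p/ is a voiceless obstruent between vowels /a/ and /a/, so it voices to [b]. /xipuukjapaguzd/ → xibuukjabaguzd.
Rule 2 (regressive voicing assimilation): no segment meets the environment; /xibuukjabaguzd/ is unchanged.
Rule 3 (final cluster simplification): /d/ is the second consonant of a word-final cluster /zd/, so it deletes. /xibuukjabaguzd/ → xibuukjabaguz.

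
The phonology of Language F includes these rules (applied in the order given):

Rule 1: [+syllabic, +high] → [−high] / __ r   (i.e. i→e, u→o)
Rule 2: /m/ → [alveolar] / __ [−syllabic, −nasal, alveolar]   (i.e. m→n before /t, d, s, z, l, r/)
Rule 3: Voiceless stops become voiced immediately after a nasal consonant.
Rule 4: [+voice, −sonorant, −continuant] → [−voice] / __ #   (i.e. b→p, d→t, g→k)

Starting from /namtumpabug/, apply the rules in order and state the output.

nandumbabuk

Rule 1 (pre-rhotic lowering): no segment meets the environment; /namtumpabug/ is unchanged.
Rule 2 (nasal place assimilation): /m/ precedes the alveolar consonant /t/, so it assimilates in place to [n]. /namtumpabug/ → nantumpabug.
Rule 3 (post-nasal voicing): /t/ is a voiceless stop immediately after the nasal /n/, so it voices to [d]. /p/ is a voiceless stop immediately after the nasal /m/, so it voices to [b]. /nantumpabug/ → nandumbabug.
Rule 4 (final devoicing): /g/ is a voiced stop in word-final position, so it devoices to [k]. /nandumbabug/ → nandumbabuk.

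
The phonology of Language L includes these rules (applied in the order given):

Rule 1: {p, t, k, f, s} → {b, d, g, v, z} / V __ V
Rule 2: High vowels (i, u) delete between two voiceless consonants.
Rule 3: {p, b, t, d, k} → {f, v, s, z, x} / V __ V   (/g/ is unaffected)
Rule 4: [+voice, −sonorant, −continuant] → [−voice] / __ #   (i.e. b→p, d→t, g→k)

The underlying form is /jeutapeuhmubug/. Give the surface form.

jeuzaveuhmuvuk

Rule 1 (intervocalic voicing): /t/ is a voiceless obstruent between vowels /u/ and /a/, so it voices to [d]. /p/ is a voiceless obstruent between vowels /a/ and /e/, so it voices to [b]. /jeutapeuhmubug/ → jeudabeuhmubug.
Rule 2 (high vowel syncope): no segment meets the environment; /jeudabeuhmubug/ is unchanged.
Rule 3 (intervocalic spirantization): /d/ is a stop between vowels /u/ and /a/, so it spirantizes to the fricative [z]. /b/ is a stop between vowels /a/ and /e/, so it spirantizes to the fricative [v]. /b/ is a stop between vowels /u/ and /u/, so it spirantizes to the fricative [v]. /jeudabeuhmubug/ → jeuzaveuhmuvug.
Rule 4 (final devoicing): /g/ is a voiced stop in word-final position, so it devoices to [k]. /jeuzaveuhmuvug/ → jeuzaveuhmuvuk.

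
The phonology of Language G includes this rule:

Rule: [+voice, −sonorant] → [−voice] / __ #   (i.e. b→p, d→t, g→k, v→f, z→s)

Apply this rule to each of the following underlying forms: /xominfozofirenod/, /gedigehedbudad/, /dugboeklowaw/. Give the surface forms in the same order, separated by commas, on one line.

xominfozofirenot, gedigehedbudat, dugboeklowaw

/xominfozofirenod/: /d/ is a voiced obstruent in word-final position, so it devoices to [t]. → [xominfozofirenot].
/gedigehedbudad/: /d/ is a voiced obstruent in word-final position, so it devoices to [t]. → [gedigehedbudat].
/dugboeklowaw/: the rule's environment is not met; surfaces unchanged as [dugboeklowaw].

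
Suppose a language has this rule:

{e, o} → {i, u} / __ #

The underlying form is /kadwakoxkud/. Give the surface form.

kadwakoxkud

No segment of /kadwakoxkud/ meets the structural description of the rule, so the form surfaces unchanged.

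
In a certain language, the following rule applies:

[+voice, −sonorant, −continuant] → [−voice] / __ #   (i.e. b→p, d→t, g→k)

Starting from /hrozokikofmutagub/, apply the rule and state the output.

hrozokikofmutagup

Scanning /hrozokikofmutagub/: /g/ at position 15 is not in the conditioning environment; /b/ is a voiced stop in word-final position, so it devoices to [p].
Result: [hrozokikofmutagup].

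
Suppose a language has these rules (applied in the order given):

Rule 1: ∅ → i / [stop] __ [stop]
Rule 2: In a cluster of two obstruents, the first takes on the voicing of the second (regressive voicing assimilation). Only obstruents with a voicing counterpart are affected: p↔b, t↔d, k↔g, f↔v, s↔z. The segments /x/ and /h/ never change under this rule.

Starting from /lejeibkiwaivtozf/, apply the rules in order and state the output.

Rule 1 (stop-cluster i-epenthesis): /b/ and /k/ form a stop–stop cluster, so [i] is inserted between them. /lejeibkiwaivtozf/ → lejeibikiwaivtozf.
Rule 2 (regressive voicing assimilation): /v/ precedes the voiceless obstruent /t/, so it devoices to [f] by assimilation. /z/ precedes the voiceless obstruent /f/, so it devoices to [s] by assimilation. /lejeibikiwaivtozf/ → lejeibikiwaiftosf.

lejeibikiwaiftosf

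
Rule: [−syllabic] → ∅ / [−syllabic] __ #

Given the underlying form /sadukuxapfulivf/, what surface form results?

sadukuxapfuliv

/f/ is the second consonant of a word-final cluster /vf/, so it deletes.
Surface form: [sadukuxapfuliv].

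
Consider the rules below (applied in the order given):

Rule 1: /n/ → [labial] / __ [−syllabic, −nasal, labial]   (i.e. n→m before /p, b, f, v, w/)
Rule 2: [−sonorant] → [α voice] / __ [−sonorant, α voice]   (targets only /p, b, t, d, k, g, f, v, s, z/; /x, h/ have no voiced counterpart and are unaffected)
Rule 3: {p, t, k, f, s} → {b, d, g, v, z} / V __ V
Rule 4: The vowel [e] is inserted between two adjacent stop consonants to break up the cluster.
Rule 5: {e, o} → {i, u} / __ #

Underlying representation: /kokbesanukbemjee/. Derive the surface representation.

kogebezanugebemjei

Rule 1 (nasal place assimilation): no segment meets the environment; /kokbesanukbemjee/ is unchanged.
Rule 2 (regressive voicing assimilation): /k/ precedes the voiced obstruent /b/, so it voices to [g] by assimilation. /k/ precedes the voiced obstruent /b/, so it voices to [g] by assimilation. /kokbesanukbemjee/ → kogbesanugbemjee.
Rule 3 (intervocalic voicing): /s/ is a voiceless obstruent between vowels /e/ and /a/, so it voices to [z]. /kogbesanugbemjee/ → kogbezanugbemjee.
Rule 4 (stop-cluster e-epenthesis): /g/ and /b/ form a stop–stop cluster, so [e] is inserted between them. /g/ and /b/ form a stop–stop cluster, so [e] is inserted between them. /kogbezanugbemjee/ → kogebezanugebemjee.
Rule 5 (final vowel raising): /e/ is a mid vowel in word-final position, so it raises to [i]. /kogebezanugebemjee/ → kogebezanugebemjei.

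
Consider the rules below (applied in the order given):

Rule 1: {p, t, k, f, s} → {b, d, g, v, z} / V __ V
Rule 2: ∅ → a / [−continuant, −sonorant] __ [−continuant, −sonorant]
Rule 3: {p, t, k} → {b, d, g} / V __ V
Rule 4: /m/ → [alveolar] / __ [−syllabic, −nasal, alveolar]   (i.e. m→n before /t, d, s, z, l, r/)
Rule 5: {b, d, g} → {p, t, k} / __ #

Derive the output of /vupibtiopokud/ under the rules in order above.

Rule 1 (intervocalic voicing): /p/ is a voiceless obstruent between vowels /u/ and /i/, so it voices to [b]. /p/ is a voiceless obstruent between vowels /o/ and /o/, so it voices to [b]. /k/ is a voiceless obstruent between vowels /o/ and /u/, so it voices to [g]. /vupibtiopokud/ → vubibtiobogud.
Rule 2 (stop-cluster a-epenthesis): /b/ and /t/ form a stop–stop cluster, so [a] is inserted between them. /vubibtiobogud/ → vubibatiobogud.
Rule 3 (intervocalic voicing): /t/ is a voiceless stop between vowels /a/ and /i/, so it voices to [d]. /vubibatiobogud/ → vubibadiobogud.
Rule 4 (nasal place assimilation): no segment meets the environment; /vubibadiobogud/ is unchanged.
Rule 5 (final devoicing): /d/ is a voiced stop in word-final position, so it devoices to [t]. /vubibadiobogud/ → vubibadiobogut.

vubibadiobogut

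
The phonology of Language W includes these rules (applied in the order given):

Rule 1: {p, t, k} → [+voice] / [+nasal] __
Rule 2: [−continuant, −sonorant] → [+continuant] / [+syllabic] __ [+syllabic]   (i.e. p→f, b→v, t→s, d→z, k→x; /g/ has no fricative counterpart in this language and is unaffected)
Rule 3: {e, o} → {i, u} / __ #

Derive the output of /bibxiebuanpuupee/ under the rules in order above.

Rule 1 (post-nasal voicing): /p/ is a voiceless stop immediately after the nasal /n/, so it voices to [b]. /bibxiebuanpuupee/ → bibxiebuanbuupee.
Rule 2 (intervocalic spirantization): /b/ is a stop between vowels /e/ and /u/, so it spirantizes to the fricative [v]. /p/ is a stop between vowels /u/ and /e/, so it spirantizes to the fricative [f]. /bibxiebuanbuupee/ → bibxievuanbuufee.
Rule 3 (final vowel raising): /e/ is a mid vowel in word-final position, so it raises to [i]. /bibxievuanbuufee/ → bibxievuanbuufei.

bibxievuanbuufei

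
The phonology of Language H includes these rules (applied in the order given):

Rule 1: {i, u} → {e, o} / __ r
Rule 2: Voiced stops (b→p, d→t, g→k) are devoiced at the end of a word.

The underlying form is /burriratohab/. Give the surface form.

Rule 1 (pre-rhotic lowering): /u/ is a high vowel immediately before /r/, so it lowers to [o]. /i/ is a high vowel immediately before /r/, so it lowers to [e]. /burriratohab/ → borreratohab.
Rule 2 (final devoicing): /b/ is a voiced stop in word-final position, so it devoices to [p]. /borreratohab/ → borreratohap.

borreratohap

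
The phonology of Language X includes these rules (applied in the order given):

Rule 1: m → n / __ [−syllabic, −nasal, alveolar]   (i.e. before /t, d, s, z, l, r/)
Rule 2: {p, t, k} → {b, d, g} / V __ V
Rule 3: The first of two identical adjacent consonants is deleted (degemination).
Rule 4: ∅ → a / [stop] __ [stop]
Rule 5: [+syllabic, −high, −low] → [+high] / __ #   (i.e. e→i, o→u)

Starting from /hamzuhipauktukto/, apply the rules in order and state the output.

hanzuhibaukatukatu

Rule 1 (nasal place assimilation): /m/ precedes the alveolar consonant /z/, so it assimilates in place to [n]. /hamzuhipauktukto/ → hanzuhipauktukto.
Rule 2 (intervocalic voicing): /p/ is a voiceless stop between vowels /i/ and /a/, so it voices to [b]. /hanzuhipauktukto/ → hanzuhibauktukto.
Rule 3 (degemination): no segment meets the environment; /hanzuhibauktukto/ is unchanged.
Rule 4 (stop-cluster a-epenthesis): /k/ and /t/ form a stop–stop cluster, so [a] is inserted between them. /k/ and /t/ form a stop–stop cluster, so [a] is inserted between them. /hanzuhibauktukto/ → hanzuhibaukatukato.
Rule 5 (final vowel raising): /o/ is a mid vowel in word-final position, so it raises to [u]. /hanzuhibaukatukato/ → hanzuhibaukatukatu.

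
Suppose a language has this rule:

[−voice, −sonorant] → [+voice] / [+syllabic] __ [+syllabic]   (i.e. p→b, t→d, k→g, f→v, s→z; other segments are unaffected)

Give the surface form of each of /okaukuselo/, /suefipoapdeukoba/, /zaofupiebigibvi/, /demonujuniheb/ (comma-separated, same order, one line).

/okaukuselo/: /k/ is a voiceless obstruent between vowels /o/ and /a/, so it voices to [g]. /k/ is a voiceless obstruent between vowels /u/ and /u/, so it voices to [g]. /s/ is a voiceless obstruent between vowels /u/ and /e/, so it voices to [z]. → [ogauguzelo].
/suefipoapdeukoba/: /f/ is a voiceless obstruent between vowels /e/ and /i/, so it voices to [v]. /p/ is a voiceless obstruent between vowels /i/ and /o/, so it voices to [b]. /k/ is a voiceless obstruent between vowels /u/ and /o/, so it voices to [g]. → [sueviboapdeugoba].
/zaofupiebigibvi/: /f/ is a voiceless obstruent between vowels /o/ and /u/, so it voices to [v]. /p/ is a voiceless obstruent between vowels /u/ and /i/, so it voices to [b]. → [zaovubiebigibvi].
/demonujuniheb/: the rule's environment is not met; surfaces unchanged as [demonujuniheb].

ogauguzelo, sueviboapdeugoba, zaovubiebigibvi, demonujuniheb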